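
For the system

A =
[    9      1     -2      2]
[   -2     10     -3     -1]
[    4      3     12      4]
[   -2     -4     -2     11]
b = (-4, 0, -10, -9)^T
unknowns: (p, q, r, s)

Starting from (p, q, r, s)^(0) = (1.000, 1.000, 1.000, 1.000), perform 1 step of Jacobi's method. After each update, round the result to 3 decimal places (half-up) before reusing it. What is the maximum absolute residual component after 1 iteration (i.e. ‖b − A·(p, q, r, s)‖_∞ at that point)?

Iteration 1:
  p = (-4 - (1)·1.000 - (-2)·1.000 - (2)·1.000) / (9) = -0.556
  q = (0 - (-2)·1.000 - (-3)·1.000 - (-1)·1.000) / (10) = 0.600
  r = (-10 - (4)·1.000 - (3)·1.000 - (4)·1.000) / (12) = -1.750
  s = (-9 - (-2)·1.000 - (-4)·1.000 - (-2)·1.000) / (11) = -0.091
Residual b − A·x = (-2.914, -12.453, 11.788, -10.211); ∞-norm = 12.453

12.453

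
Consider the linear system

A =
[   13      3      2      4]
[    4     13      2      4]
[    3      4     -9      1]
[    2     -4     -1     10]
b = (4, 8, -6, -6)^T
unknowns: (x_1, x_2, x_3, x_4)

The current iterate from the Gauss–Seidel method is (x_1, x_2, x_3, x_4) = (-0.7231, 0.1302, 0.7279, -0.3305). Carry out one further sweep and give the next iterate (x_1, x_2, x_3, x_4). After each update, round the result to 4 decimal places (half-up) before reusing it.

(0.2674, 0.5228, 0.9514, -0.3492)

One sweep:
  x_1 = (4 - (3)·0.1302 - (2)·0.7279 - (4)·-0.3305) / (13) = 0.2674
  x_2 = (8 - (4)·0.2674 - (2)·0.7279 - (4)·-0.3305) / (13) = 0.5228
  x_3 = (-6 - (3)·0.2674 - (4)·0.5228 - (1)·-0.3305) / (-9) = 0.9514
  x_4 = (-6 - (2)·0.2674 - (-4)·0.5228 - (-1)·0.9514) / (10) = -0.3492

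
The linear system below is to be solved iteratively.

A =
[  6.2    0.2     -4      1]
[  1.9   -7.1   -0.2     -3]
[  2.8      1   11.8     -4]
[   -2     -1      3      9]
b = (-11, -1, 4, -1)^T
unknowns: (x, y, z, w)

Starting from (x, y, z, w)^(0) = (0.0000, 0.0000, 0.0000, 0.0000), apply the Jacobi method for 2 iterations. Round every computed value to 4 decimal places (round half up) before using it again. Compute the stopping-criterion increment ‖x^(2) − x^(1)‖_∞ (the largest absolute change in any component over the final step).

0.4916

Iteration 1:
  x = (-11 - (0.2)·0.0000 - (-4)·0.0000 - (1)·0.0000) / (6.2) = -1.7742
  y = (-1 - (1.9)·0.0000 - (-0.2)·0.0000 - (-3)·0.0000) / (-7.1) = 0.1408
  z = (4 - (2.8)·0.0000 - (1)·0.0000 - (-4)·0.0000) / (11.8) = 0.3390
  w = (-1 - (-2)·0.0000 - (-1)·0.0000 - (3)·0.0000) / (9) = -0.1111
Iteration 2:
  x = (-11 - (0.2)·0.1408 - (-4)·0.3390 - (1)·-0.1111) / (6.2) = -1.5421
  y = (-1 - (1.9)·-1.7742 - (-0.2)·0.3390 - (-3)·-0.1111) / (-7.1) = -0.2965
  z = (4 - (2.8)·-1.7742 - (1)·0.1408 - (-4)·-0.1111) / (11.8) = 0.7104
  w = (-1 - (-2)·-1.7742 - (-1)·0.1408 - (3)·0.3390) / (9) = -0.6027
Change: (0.2321, -0.4373, 0.3714, -0.4916) → max |·| = 0.4916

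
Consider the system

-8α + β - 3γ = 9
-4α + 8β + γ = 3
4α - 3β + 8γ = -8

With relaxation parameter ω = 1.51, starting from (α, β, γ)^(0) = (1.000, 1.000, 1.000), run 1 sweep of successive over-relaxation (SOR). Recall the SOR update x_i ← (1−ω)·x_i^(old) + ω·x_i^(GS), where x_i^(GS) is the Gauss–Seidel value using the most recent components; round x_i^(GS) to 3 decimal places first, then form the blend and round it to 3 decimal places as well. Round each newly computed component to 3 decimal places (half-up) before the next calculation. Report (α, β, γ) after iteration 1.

(-2.586, -2.085, -1.248)

Iteration 1:
  α: GS value = (9 - (1)·1.000 - (-3)·1.000) / (-8) = -1.375;  α ← (1−ω)·1.000 + ω·-1.375 = -2.586
  β: GS value = (3 - (-4)·-2.586 - (1)·1.000) / (8) = -1.043;  β ← (1−ω)·1.000 + ω·-1.043 = -2.085
  γ: GS value = (-8 - (4)·-2.586 - (-3)·-2.085) / (8) = -0.489;  γ ← (1−ω)·1.000 + ω·-0.489 = -1.248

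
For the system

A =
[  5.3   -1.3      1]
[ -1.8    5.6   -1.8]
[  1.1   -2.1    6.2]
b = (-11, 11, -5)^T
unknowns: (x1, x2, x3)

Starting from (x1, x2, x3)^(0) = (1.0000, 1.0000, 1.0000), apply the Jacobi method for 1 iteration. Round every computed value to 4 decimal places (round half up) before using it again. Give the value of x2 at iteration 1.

Iteration 1:
  x1 = (-11 - (-1.3)·1.0000 - (1)·1.0000) / (5.3) = -2.0189
  x2 = (11 - (-1.8)·1.0000 - (-1.8)·1.0000) / (5.6) = 2.6071
  x3 = (-5 - (1.1)·1.0000 - (-2.1)·1.0000) / (6.2) = -0.6452

2.6071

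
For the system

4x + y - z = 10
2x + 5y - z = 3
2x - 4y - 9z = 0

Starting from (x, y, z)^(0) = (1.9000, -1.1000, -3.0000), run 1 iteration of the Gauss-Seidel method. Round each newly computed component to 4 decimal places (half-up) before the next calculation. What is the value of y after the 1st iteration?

-0.8100

Iteration 1:
  x = (10 - (1)·-1.1000 - (-1)·-3.0000) / (4) = 2.0250
  y = (3 - (2)·2.0250 - (-1)·-3.0000) / (5) = -0.8100
  z = (0 - (2)·2.0250 - (-4)·-0.8100) / (-9) = 0.8100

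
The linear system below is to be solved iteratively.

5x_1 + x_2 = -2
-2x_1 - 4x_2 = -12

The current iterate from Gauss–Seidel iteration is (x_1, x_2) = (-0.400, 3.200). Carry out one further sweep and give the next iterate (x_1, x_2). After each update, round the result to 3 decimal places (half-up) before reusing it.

(-1.040, 3.520)

One sweep:
  x_1 = (-2 - (1)·3.200) / (5) = -1.040
  x_2 = (-12 - (-2)·-1.040) / (-4) = 3.520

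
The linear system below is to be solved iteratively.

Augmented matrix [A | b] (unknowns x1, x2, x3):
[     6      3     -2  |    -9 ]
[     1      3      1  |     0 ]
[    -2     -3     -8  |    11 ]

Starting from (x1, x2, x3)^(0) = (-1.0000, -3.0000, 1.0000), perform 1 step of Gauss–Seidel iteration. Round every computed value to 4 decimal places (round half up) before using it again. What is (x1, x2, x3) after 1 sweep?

Iteration 1:
  x1 = (-9 - (3)·-3.0000 - (-2)·1.0000) / (6) = 0.3333
  x2 = (0 - (1)·0.3333 - (1)·1.0000) / (3) = -0.4444
  x3 = (11 - (-2)·0.3333 - (-3)·-0.4444) / (-8) = -1.2917

(0.3333, -0.4444, -1.2917)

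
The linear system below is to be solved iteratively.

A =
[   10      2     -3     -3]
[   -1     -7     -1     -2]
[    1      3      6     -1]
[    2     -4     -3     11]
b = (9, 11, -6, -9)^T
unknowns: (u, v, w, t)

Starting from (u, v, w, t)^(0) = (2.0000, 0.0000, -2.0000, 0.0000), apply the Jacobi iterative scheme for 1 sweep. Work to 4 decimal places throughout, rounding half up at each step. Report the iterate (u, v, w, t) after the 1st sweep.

(0.3000, -1.5714, -1.3333, -1.7273)

Iteration 1:
  u = (9 - (2)·0.0000 - (-3)·-2.0000 - (-3)·0.0000) / (10) = 0.3000
  v = (11 - (-1)·2.0000 - (-1)·-2.0000 - (-2)·0.0000) / (-7) = -1.5714
  w = (-6 - (1)·2.0000 - (3)·0.0000 - (-1)·0.0000) / (6) = -1.3333
  t = (-9 - (2)·2.0000 - (-4)·0.0000 - (-3)·-2.0000) / (11) = -1.7273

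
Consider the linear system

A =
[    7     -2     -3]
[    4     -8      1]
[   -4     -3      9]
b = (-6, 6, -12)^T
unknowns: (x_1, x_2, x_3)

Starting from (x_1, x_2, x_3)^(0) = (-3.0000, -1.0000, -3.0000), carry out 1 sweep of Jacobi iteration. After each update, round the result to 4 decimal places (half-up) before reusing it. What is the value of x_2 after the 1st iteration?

-2.6250

Iteration 1:
  x_1 = (-6 - (-2)·-1.0000 - (-3)·-3.0000) / (7) = -2.4286
  x_2 = (6 - (4)·-3.0000 - (1)·-3.0000) / (-8) = -2.6250
  x_3 = (-12 - (-4)·-3.0000 - (-3)·-1.0000) / (9) = -3.0000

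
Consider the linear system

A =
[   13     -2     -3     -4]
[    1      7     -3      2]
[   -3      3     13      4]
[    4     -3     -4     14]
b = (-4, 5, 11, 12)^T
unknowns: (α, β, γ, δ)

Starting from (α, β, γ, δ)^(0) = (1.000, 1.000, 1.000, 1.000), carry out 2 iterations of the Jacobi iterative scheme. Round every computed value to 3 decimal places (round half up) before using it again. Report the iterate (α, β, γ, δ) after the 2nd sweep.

Iteration 1:
  α = (-4 - (-2)·1.000 - (-3)·1.000 - (-4)·1.000) / (13) = 0.385
  β = (5 - (1)·1.000 - (-3)·1.000 - (2)·1.000) / (7) = 0.714
  γ = (11 - (-3)·1.000 - (3)·1.000 - (4)·1.000) / (13) = 0.538
  δ = (12 - (4)·1.000 - (-3)·1.000 - (-4)·1.000) / (14) = 1.071
Iteration 2:
  α = (-4 - (-2)·0.714 - (-3)·0.538 - (-4)·1.071) / (13) = 0.256
  β = (5 - (1)·0.385 - (-3)·0.538 - (2)·1.071) / (7) = 0.584
  γ = (11 - (-3)·0.385 - (3)·0.714 - (4)·1.071) / (13) = 0.441
  δ = (12 - (4)·0.385 - (-3)·0.714 - (-4)·0.538) / (14) = 1.054

(0.256, 0.584, 0.441, 1.054)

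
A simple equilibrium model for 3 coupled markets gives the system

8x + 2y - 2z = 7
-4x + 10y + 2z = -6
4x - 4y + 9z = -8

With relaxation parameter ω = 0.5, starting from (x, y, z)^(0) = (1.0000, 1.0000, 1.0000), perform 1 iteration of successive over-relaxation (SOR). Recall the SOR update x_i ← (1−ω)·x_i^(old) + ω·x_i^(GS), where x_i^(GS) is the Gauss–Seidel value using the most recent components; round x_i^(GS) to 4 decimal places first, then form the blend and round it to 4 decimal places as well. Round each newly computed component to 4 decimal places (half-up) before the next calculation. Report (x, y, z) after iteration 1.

(0.9375, 0.2875, -0.0889)

Iteration 1:
  x: GS value = (7 - (2)·1.0000 - (-2)·1.0000) / (8) = 0.8750;  x ← (1−ω)·1.0000 + ω·0.8750 = 0.9375
  y: GS value = (-6 - (-4)·0.9375 - (2)·1.0000) / (10) = -0.4250;  y ← (1−ω)·1.0000 + ω·-0.4250 = 0.2875
  z: GS value = (-8 - (4)·0.9375 - (-4)·0.2875) / (9) = -1.1778;  z ← (1−ω)·1.0000 + ω·-1.1778 = -0.0889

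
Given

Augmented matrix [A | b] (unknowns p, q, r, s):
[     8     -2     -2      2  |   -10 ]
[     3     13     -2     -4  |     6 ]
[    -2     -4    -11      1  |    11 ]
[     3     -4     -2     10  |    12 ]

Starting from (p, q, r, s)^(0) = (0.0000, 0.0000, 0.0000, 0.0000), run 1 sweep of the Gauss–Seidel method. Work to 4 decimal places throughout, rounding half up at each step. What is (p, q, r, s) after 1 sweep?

(-1.2500, 0.7500, -1.0455, 1.6659)

Iteration 1:
  p = (-10 - (-2)·0.0000 - (-2)·0.0000 - (2)·0.0000) / (8) = -1.2500
  q = (6 - (3)·-1.2500 - (-2)·0.0000 - (-4)·0.0000) / (13) = 0.7500
  r = (11 - (-2)·-1.2500 - (-4)·0.7500 - (1)·0.0000) / (-11) = -1.0455
  s = (12 - (3)·-1.2500 - (-4)·0.7500 - (-2)·-1.0455) / (10) = 1.6659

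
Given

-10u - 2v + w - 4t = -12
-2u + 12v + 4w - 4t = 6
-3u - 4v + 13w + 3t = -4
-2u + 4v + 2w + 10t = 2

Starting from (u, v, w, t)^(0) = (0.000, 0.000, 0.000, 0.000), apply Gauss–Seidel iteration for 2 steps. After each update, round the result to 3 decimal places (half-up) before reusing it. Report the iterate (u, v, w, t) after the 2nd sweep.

(1.029, 0.651, 0.102, 0.125)

Iteration 1:
  u = (-12 - (-2)·0.000 - (1)·0.000 - (-4)·0.000) / (-10) = 1.200
  v = (6 - (-2)·1.200 - (4)·0.000 - (-4)·0.000) / (12) = 0.700
  w = (-4 - (-3)·1.200 - (-4)·0.700 - (3)·0.000) / (13) = 0.185
  t = (2 - (-2)·1.200 - (4)·0.700 - (2)·0.185) / (10) = 0.123
Iteration 2:
  u = (-12 - (-2)·0.700 - (1)·0.185 - (-4)·0.123) / (-10) = 1.029
  v = (6 - (-2)·1.029 - (4)·0.185 - (-4)·0.123) / (12) = 0.651
  w = (-4 - (-3)·1.029 - (-4)·0.651 - (3)·0.123) / (13) = 0.102
  t = (2 - (-2)·1.029 - (4)·0.651 - (2)·0.102) / (10) = 0.125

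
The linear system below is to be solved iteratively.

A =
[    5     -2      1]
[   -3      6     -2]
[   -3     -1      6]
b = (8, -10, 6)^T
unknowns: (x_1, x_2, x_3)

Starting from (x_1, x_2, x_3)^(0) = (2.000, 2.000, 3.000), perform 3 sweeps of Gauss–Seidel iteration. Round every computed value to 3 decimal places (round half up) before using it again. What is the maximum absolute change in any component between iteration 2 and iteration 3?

0.201

Iteration 1:
  x_1 = (8 - (-2)·2.000 - (1)·3.000) / (5) = 1.800
  x_2 = (-10 - (-3)·1.800 - (-2)·3.000) / (6) = 0.233
  x_3 = (6 - (-3)·1.800 - (-1)·0.233) / (6) = 1.939
Iteration 2:
  x_1 = (8 - (-2)·0.233 - (1)·1.939) / (5) = 1.305
  x_2 = (-10 - (-3)·1.305 - (-2)·1.939) / (6) = -0.368
  x_3 = (6 - (-3)·1.305 - (-1)·-0.368) / (6) = 1.591
Iteration 3:
  x_1 = (8 - (-2)·-0.368 - (1)·1.591) / (5) = 1.135
  x_2 = (-10 - (-3)·1.135 - (-2)·1.591) / (6) = -0.569
  x_3 = (6 - (-3)·1.135 - (-1)·-0.569) / (6) = 1.473
Change: (-0.170, -0.201, -0.118) → max |·| = 0.201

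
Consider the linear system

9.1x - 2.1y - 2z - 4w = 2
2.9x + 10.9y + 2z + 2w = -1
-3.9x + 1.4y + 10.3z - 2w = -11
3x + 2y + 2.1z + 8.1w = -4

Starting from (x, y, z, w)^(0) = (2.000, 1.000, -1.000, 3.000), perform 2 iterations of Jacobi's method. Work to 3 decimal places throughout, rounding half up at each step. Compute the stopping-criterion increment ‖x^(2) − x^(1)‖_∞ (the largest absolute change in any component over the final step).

2.065

Iteration 1:
  x = (2 - (-2.1)·1.000 - (-2)·-1.000 - (-4)·3.000) / (9.1) = 1.549
  y = (-1 - (2.9)·2.000 - (2)·-1.000 - (2)·3.000) / (10.9) = -0.991
  z = (-11 - (-3.9)·2.000 - (1.4)·1.000 - (-2)·3.000) / (10.3) = 0.136
  w = (-4 - (3)·2.000 - (2)·1.000 - (2.1)·-1.000) / (8.1) = -1.222
Iteration 2:
  x = (2 - (-2.1)·-0.991 - (-2)·0.136 - (-4)·-1.222) / (9.1) = -0.516
  y = (-1 - (2.9)·1.549 - (2)·0.136 - (2)·-1.222) / (10.9) = -0.305
  z = (-11 - (-3.9)·1.549 - (1.4)·-0.991 - (-2)·-1.222) / (10.3) = -0.584
  w = (-4 - (3)·1.549 - (2)·-0.991 - (2.1)·0.136) / (8.1) = -0.858
Change: (-2.065, 0.686, -0.720, 0.364) → max |·| = 2.065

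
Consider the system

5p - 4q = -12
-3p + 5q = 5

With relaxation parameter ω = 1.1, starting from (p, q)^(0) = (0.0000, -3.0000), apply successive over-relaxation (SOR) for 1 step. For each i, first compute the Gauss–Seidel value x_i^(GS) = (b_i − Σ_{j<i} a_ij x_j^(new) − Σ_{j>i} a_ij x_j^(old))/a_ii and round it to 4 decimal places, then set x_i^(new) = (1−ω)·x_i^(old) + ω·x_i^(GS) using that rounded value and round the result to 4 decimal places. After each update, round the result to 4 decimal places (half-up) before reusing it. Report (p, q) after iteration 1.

Iteration 1:
  p: GS value = (-12 - (-4)·-3.0000) / (5) = -4.8000;  p ← (1−ω)·0.0000 + ω·-4.8000 = -5.2800
  q: GS value = (5 - (-3)·-5.2800) / (5) = -2.1680;  q ← (1−ω)·-3.0000 + ω·-2.1680 = -2.0848

(-5.2800, -2.0848)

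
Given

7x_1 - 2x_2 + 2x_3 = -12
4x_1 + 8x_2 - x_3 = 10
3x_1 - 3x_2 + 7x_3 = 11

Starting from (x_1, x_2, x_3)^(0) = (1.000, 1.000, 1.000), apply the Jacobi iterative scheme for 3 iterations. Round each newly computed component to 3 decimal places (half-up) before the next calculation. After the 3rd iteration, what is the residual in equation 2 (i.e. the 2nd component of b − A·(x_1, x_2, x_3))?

Iteration 1:
  x_1 = (-12 - (-2)·1.000 - (2)·1.000) / (7) = -1.714
  x_2 = (10 - (4)·1.000 - (-1)·1.000) / (8) = 0.875
  x_3 = (11 - (3)·1.000 - (-3)·1.000) / (7) = 1.571
Iteration 2:
  x_1 = (-12 - (-2)·0.875 - (2)·1.571) / (7) = -1.913
  x_2 = (10 - (4)·-1.714 - (-1)·1.571) / (8) = 2.303
  x_3 = (11 - (3)·-1.714 - (-3)·0.875) / (7) = 2.681
Iteration 3:
  x_1 = (-12 - (-2)·2.303 - (2)·2.681) / (7) = -1.822
  x_2 = (10 - (4)·-1.913 - (-1)·2.681) / (8) = 2.542
  x_3 = (11 - (3)·-1.913 - (-3)·2.303) / (7) = 3.378
Residual b − A·x = (-0.918, 0.330, 0.446)

0.330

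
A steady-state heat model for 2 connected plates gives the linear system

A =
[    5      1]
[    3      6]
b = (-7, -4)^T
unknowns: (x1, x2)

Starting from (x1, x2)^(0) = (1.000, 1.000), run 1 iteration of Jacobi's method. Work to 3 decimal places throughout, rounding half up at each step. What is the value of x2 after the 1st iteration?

Iteration 1:
  x1 = (-7 - (1)·1.000) / (5) = -1.600
  x2 = (-4 - (3)·1.000) / (6) = -1.167

-1.167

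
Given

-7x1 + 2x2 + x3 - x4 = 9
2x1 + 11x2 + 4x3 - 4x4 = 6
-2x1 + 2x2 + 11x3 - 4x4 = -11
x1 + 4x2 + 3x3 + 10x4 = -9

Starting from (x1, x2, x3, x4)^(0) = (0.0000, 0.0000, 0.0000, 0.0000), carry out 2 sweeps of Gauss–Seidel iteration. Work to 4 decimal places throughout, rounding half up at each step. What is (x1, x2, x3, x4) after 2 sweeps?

Iteration 1:
  x1 = (9 - (2)·0.0000 - (1)·0.0000 - (-1)·0.0000) / (-7) = -1.2857
  x2 = (6 - (2)·-1.2857 - (4)·0.0000 - (-4)·0.0000) / (11) = 0.7792
  x3 = (-11 - (-2)·-1.2857 - (2)·0.7792 - (-4)·0.0000) / (11) = -1.3754
  x4 = (-9 - (1)·-1.2857 - (4)·0.7792 - (3)·-1.3754) / (10) = -0.6705
Iteration 2:
  x1 = (9 - (2)·0.7792 - (1)·-1.3754 - (-1)·-0.6705) / (-7) = -1.1638
  x2 = (6 - (2)·-1.1638 - (4)·-1.3754 - (-4)·-0.6705) / (11) = 1.0134
  x3 = (-11 - (-2)·-1.1638 - (2)·1.0134 - (-4)·-0.6705) / (11) = -1.6397
  x4 = (-9 - (1)·-1.1638 - (4)·1.0134 - (3)·-1.6397) / (10) = -0.6971

(-1.1638, 1.0134, -1.6397, -0.6971)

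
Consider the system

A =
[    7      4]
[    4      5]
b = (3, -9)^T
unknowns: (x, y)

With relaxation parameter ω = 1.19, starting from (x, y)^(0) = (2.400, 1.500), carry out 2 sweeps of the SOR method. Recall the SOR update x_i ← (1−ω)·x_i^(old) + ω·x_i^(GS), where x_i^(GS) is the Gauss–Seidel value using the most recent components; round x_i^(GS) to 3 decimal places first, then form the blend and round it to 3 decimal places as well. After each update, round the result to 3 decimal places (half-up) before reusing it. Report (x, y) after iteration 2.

(1.718, -3.491)

Iteration 1:
  x: GS value = (3 - (4)·1.500) / (7) = -0.429;  x ← (1−ω)·2.400 + ω·-0.429 = -0.967
  y: GS value = (-9 - (4)·-0.967) / (5) = -1.026;  y ← (1−ω)·1.500 + ω·-1.026 = -1.506
Iteration 2:
  x: GS value = (3 - (4)·-1.506) / (7) = 1.289;  x ← (1−ω)·-0.967 + ω·1.289 = 1.718
  y: GS value = (-9 - (4)·1.718) / (5) = -3.174;  y ← (1−ω)·-1.506 + ω·-3.174 = -3.491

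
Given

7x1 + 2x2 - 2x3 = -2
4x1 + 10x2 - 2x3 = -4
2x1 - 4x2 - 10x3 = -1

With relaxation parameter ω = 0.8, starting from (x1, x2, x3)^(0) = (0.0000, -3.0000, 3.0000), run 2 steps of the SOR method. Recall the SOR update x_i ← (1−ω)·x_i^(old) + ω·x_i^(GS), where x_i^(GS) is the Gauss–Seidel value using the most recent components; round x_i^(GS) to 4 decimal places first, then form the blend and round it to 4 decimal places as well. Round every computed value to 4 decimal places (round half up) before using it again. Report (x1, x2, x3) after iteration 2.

(0.4403, -0.4428, 0.5163)

Iteration 1:
  x1: GS value = (-2 - (2)·-3.0000 - (-2)·3.0000) / (7) = 1.4286;  x1 ← (1−ω)·0.0000 + ω·1.4286 = 1.1429
  x2: GS value = (-4 - (4)·1.1429 - (-2)·3.0000) / (10) = -0.2572;  x2 ← (1−ω)·-3.0000 + ω·-0.2572 = -0.8058
  x3: GS value = (-1 - (2)·1.1429 - (-4)·-0.8058) / (-10) = 0.6509;  x3 ← (1−ω)·3.0000 + ω·0.6509 = 1.1207
Iteration 2:
  x1: GS value = (-2 - (2)·-0.8058 - (-2)·1.1207) / (7) = 0.2647;  x1 ← (1−ω)·1.1429 + ω·0.2647 = 0.4403
  x2: GS value = (-4 - (4)·0.4403 - (-2)·1.1207) / (10) = -0.3520;  x2 ← (1−ω)·-0.8058 + ω·-0.3520 = -0.4428
  x3: GS value = (-1 - (2)·0.4403 - (-4)·-0.4428) / (-10) = 0.3652;  x3 ← (1−ω)·1.1207 + ω·0.3652 = 0.5163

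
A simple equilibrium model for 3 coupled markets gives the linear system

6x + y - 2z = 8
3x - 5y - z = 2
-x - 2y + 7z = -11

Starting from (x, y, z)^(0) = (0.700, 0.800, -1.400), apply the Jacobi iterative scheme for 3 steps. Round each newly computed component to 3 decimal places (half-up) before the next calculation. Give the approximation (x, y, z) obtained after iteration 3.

Iteration 1:
  x = (8 - (1)·0.800 - (-2)·-1.400) / (6) = 0.733
  y = (2 - (3)·0.700 - (-1)·-1.400) / (-5) = 0.300
  z = (-11 - (-1)·0.700 - (-2)·0.800) / (7) = -1.243
Iteration 2:
  x = (8 - (1)·0.300 - (-2)·-1.243) / (6) = 0.869
  y = (2 - (3)·0.733 - (-1)·-1.243) / (-5) = 0.288
  z = (-11 - (-1)·0.733 - (-2)·0.300) / (7) = -1.381
Iteration 3:
  x = (8 - (1)·0.288 - (-2)·-1.381) / (6) = 0.825
  y = (2 - (3)·0.869 - (-1)·-1.381) / (-5) = 0.398
  z = (-11 - (-1)·0.869 - (-2)·0.288) / (7) = -1.365

(0.825, 0.398, -1.365)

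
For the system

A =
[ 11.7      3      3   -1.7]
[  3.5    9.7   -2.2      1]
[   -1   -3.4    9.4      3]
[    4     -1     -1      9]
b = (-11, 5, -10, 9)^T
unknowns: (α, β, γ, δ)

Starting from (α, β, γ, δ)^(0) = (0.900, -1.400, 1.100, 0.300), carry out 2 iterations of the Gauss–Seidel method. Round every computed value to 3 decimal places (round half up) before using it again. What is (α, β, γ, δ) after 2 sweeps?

Iteration 1:
  α = (-11 - (3)·-1.400 - (3)·1.100 - (-1.7)·0.300) / (11.7) = -0.820
  β = (5 - (3.5)·-0.820 - (-2.2)·1.100 - (1)·0.300) / (9.7) = 1.030
  γ = (-10 - (-1)·-0.820 - (-3.4)·1.030 - (3)·0.300) / (9.4) = -0.874
  δ = (9 - (4)·-0.820 - (-1)·1.030 - (-1)·-0.874) / (9) = 1.382
Iteration 2:
  α = (-11 - (3)·1.030 - (3)·-0.874 - (-1.7)·1.382) / (11.7) = -0.779
  β = (5 - (3.5)·-0.779 - (-2.2)·-0.874 - (1)·1.382) / (9.7) = 0.456
  γ = (-10 - (-1)·-0.779 - (-3.4)·0.456 - (3)·1.382) / (9.4) = -1.423
  δ = (9 - (4)·-0.779 - (-1)·0.456 - (-1)·-1.423) / (9) = 1.239

(-0.779, 0.456, -1.423, 1.239)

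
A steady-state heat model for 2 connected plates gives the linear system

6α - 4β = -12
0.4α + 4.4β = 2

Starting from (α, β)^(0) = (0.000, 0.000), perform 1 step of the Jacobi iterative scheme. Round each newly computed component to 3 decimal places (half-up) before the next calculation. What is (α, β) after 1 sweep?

Iteration 1:
  α = (-12 - (-4)·0.000) / (6) = -2.000
  β = (2 - (0.4)·0.000) / (4.4) = 0.455

(-2.000, 0.455)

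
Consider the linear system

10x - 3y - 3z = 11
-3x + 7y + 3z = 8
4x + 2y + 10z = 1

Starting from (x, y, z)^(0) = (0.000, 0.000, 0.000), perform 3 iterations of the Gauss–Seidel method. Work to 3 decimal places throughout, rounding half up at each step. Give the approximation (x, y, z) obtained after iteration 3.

Iteration 1:
  x = (11 - (-3)·0.000 - (-3)·0.000) / (10) = 1.100
  y = (8 - (-3)·1.100 - (3)·0.000) / (7) = 1.614
  z = (1 - (4)·1.100 - (2)·1.614) / (10) = -0.663
Iteration 2:
  x = (11 - (-3)·1.614 - (-3)·-0.663) / (10) = 1.385
  y = (8 - (-3)·1.385 - (3)·-0.663) / (7) = 2.021
  z = (1 - (4)·1.385 - (2)·2.021) / (10) = -0.858
Iteration 3:
  x = (11 - (-3)·2.021 - (-3)·-0.858) / (10) = 1.449
  y = (8 - (-3)·1.449 - (3)·-0.858) / (7) = 2.132
  z = (1 - (4)·1.449 - (2)·2.132) / (10) = -0.906

(1.449, 2.132, -0.906)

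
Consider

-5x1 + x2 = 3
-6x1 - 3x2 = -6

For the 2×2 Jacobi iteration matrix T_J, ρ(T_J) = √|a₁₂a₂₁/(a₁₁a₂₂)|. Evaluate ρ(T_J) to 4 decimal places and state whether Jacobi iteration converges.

a₁₂a₂₁/(a₁₁a₂₂) = (1)·(-6) / ((-5)·(-3)) = -0.400000
ρ = √|-0.400000| = √0.400000 = 0.6325
ρ < 1, so Jacobi converges

0.6325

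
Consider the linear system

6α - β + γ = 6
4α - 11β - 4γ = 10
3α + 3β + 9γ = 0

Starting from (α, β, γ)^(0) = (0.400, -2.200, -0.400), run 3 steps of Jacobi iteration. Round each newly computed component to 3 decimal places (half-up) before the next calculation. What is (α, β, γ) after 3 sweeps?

(0.859, -0.609, 0.025)

Iteration 1:
  α = (6 - (-1)·-2.200 - (1)·-0.400) / (6) = 0.700
  β = (10 - (4)·0.400 - (-4)·-0.400) / (-11) = -0.618
  γ = (0 - (3)·0.400 - (3)·-2.200) / (9) = 0.600
Iteration 2:
  α = (6 - (-1)·-0.618 - (1)·0.600) / (6) = 0.797
  β = (10 - (4)·0.700 - (-4)·0.600) / (-11) = -0.873
  γ = (0 - (3)·0.700 - (3)·-0.618) / (9) = -0.027
Iteration 3:
  α = (6 - (-1)·-0.873 - (1)·-0.027) / (6) = 0.859
  β = (10 - (4)·0.797 - (-4)·-0.027) / (-11) = -0.609
  γ = (0 - (3)·0.797 - (3)·-0.873) / (9) = 0.025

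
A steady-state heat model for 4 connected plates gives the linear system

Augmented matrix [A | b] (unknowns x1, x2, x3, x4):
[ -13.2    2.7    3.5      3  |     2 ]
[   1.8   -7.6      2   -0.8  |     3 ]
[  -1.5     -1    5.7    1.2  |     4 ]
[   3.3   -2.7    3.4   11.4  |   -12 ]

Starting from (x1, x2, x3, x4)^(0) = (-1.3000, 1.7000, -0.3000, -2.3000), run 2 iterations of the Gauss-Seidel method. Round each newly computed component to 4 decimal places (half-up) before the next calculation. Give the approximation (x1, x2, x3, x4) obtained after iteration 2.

(-0.2471, -0.0457, 0.9061, -1.2622)

Iteration 1:
  x1 = (2 - (2.7)·1.7000 - (3.5)·-0.3000 - (3)·-2.3000) / (-13.2) = -0.4061
  x2 = (3 - (1.8)·-0.4061 - (2)·-0.3000 - (-0.8)·-2.3000) / (-7.6) = -0.3278
  x3 = (4 - (-1.5)·-0.4061 - (-1)·-0.3278 - (1.2)·-2.3000) / (5.7) = 1.0216
  x4 = (-12 - (3.3)·-0.4061 - (-2.7)·-0.3278 - (3.4)·1.0216) / (11.4) = -1.3174
Iteration 2:
  x1 = (2 - (2.7)·-0.3278 - (3.5)·1.0216 - (3)·-1.3174) / (-13.2) = -0.2471
  x2 = (3 - (1.8)·-0.2471 - (2)·1.0216 - (-0.8)·-1.3174) / (-7.6) = -0.0457
  x3 = (4 - (-1.5)·-0.2471 - (-1)·-0.0457 - (1.2)·-1.3174) / (5.7) = 0.9061
  x4 = (-12 - (3.3)·-0.2471 - (-2.7)·-0.0457 - (3.4)·0.9061) / (11.4) = -1.2622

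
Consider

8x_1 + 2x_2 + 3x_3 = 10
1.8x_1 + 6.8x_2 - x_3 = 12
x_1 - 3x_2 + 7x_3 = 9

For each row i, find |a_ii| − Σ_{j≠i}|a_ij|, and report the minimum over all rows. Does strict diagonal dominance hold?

row 1: |8| − (2+3) = 3
row 2: |6.8| − (1.8+1) = 4
row 3: |7| − (1+3) = 3
minimum over rows = 3 → strictly diagonally dominant (convergence guaranteed)

3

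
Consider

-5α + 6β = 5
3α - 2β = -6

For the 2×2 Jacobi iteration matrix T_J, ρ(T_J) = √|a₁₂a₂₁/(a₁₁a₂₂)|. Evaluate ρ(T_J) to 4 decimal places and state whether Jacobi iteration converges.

1.3416

a₁₂a₂₁/(a₁₁a₂₂) = (6)·(3) / ((-5)·(-2)) = 1.800000
ρ = √|1.800000| = √1.800000 = 1.3416
ρ > 1, so Jacobi diverges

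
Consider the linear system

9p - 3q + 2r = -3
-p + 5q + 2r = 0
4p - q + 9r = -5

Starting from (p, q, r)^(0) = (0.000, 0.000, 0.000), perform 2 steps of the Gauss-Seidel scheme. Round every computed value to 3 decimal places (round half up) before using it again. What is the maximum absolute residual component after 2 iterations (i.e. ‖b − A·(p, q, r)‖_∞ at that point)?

0.558

Iteration 1:
  p = (-3 - (-3)·0.000 - (2)·0.000) / (9) = -0.333
  q = (0 - (-1)·-0.333 - (2)·0.000) / (5) = -0.067
  r = (-5 - (4)·-0.333 - (-1)·-0.067) / (9) = -0.415
Iteration 2:
  p = (-3 - (-3)·-0.067 - (2)·-0.415) / (9) = -0.263
  q = (0 - (-1)·-0.263 - (2)·-0.415) / (5) = 0.113
  r = (-5 - (4)·-0.263 - (-1)·0.113) / (9) = -0.426
Residual b − A·x = (0.558, 0.024, -0.001); ∞-norm = 0.558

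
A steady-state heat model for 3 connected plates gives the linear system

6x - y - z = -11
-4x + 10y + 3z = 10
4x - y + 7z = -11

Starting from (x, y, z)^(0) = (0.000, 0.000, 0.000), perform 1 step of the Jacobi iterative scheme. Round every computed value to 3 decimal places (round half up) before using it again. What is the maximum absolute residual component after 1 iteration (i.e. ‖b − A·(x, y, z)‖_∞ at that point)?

Iteration 1:
  x = (-11 - (-1)·0.000 - (-1)·0.000) / (6) = -1.833
  y = (10 - (-4)·0.000 - (3)·0.000) / (10) = 1.000
  z = (-11 - (4)·0.000 - (-1)·0.000) / (7) = -1.571
Residual b − A·x = (-0.573, -2.619, 8.329); ∞-norm = 8.329

8.329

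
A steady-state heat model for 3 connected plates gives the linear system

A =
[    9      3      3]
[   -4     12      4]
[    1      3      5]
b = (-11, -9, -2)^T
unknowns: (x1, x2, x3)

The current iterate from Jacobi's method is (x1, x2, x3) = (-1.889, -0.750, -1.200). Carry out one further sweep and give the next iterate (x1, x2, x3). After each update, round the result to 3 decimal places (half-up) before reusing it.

One sweep:
  x1 = (-11 - (3)·-0.750 - (3)·-1.200) / (9) = -0.572
  x2 = (-9 - (-4)·-1.889 - (4)·-1.200) / (12) = -0.980
  x3 = (-2 - (1)·-1.889 - (3)·-0.750) / (5) = 0.428

(-0.572, -0.980, 0.428)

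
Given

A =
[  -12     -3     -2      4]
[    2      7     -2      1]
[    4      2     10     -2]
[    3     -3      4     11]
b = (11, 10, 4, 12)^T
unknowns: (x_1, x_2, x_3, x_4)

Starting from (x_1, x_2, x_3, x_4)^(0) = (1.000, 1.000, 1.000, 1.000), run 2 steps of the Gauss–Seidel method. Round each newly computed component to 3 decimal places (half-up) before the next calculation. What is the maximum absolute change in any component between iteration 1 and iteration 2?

0.215

Iteration 1:
  x_1 = (11 - (-3)·1.000 - (-2)·1.000 - (4)·1.000) / (-12) = -1.000
  x_2 = (10 - (2)·-1.000 - (-2)·1.000 - (1)·1.000) / (7) = 1.857
  x_3 = (4 - (4)·-1.000 - (2)·1.857 - (-2)·1.000) / (10) = 0.629
  x_4 = (12 - (3)·-1.000 - (-3)·1.857 - (4)·0.629) / (11) = 1.641
Iteration 2:
  x_1 = (11 - (-3)·1.857 - (-2)·0.629 - (4)·1.641) / (-12) = -0.939
  x_2 = (10 - (2)·-0.939 - (-2)·0.629 - (1)·1.641) / (7) = 1.642
  x_3 = (4 - (4)·-0.939 - (2)·1.642 - (-2)·1.641) / (10) = 0.775
  x_4 = (12 - (3)·-0.939 - (-3)·1.642 - (4)·0.775) / (11) = 1.513
Change: (0.061, -0.215, 0.146, -0.128) → max |·| = 0.215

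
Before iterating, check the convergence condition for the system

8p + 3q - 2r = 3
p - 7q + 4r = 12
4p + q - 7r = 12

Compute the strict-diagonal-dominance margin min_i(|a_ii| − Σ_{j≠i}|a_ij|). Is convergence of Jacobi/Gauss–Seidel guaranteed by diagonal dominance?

row 1: |8| − (3+2) = 3
row 2: |-7| − (1+4) = 2
row 3: |-7| − (4+1) = 2
minimum over rows = 2 → strictly diagonally dominant (convergence guaranteed)

2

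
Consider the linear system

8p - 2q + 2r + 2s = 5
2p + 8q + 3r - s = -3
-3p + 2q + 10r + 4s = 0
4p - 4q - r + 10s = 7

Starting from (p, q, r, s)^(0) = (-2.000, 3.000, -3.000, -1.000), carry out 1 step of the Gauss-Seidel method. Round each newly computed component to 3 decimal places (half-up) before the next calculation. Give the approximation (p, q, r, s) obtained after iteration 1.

Iteration 1:
  p = (5 - (-2)·3.000 - (2)·-3.000 - (2)·-1.000) / (8) = 2.375
  q = (-3 - (2)·2.375 - (3)·-3.000 - (-1)·-1.000) / (8) = 0.031
  r = (0 - (-3)·2.375 - (2)·0.031 - (4)·-1.000) / (10) = 1.106
  s = (7 - (4)·2.375 - (-4)·0.031 - (-1)·1.106) / (10) = -0.127

(2.375, 0.031, 1.106, -0.127)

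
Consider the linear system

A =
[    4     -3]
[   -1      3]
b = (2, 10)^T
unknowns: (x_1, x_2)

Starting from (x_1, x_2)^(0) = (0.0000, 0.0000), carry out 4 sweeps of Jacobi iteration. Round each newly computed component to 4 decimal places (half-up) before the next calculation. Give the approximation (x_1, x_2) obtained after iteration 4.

(3.7500, 4.3750)

Iteration 1:
  x_1 = (2 - (-3)·0.0000) / (4) = 0.5000
  x_2 = (10 - (-1)·0.0000) / (3) = 3.3333
Iteration 2:
  x_1 = (2 - (-3)·3.3333) / (4) = 3.0000
  x_2 = (10 - (-1)·0.5000) / (3) = 3.5000
Iteration 3:
  x_1 = (2 - (-3)·3.5000) / (4) = 3.1250
  x_2 = (10 - (-1)·3.0000) / (3) = 4.3333
Iteration 4:
  x_1 = (2 - (-3)·4.3333) / (4) = 3.7500
  x_2 = (10 - (-1)·3.1250) / (3) = 4.3750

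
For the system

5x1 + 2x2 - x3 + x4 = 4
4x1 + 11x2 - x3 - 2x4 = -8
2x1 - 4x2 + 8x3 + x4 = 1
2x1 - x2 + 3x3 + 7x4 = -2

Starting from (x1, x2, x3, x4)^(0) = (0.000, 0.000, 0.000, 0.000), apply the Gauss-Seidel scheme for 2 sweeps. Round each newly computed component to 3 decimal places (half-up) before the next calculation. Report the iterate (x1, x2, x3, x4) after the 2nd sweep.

Iteration 1:
  x1 = (4 - (2)·0.000 - (-1)·0.000 - (1)·0.000) / (5) = 0.800
  x2 = (-8 - (4)·0.800 - (-1)·0.000 - (-2)·0.000) / (11) = -1.018
  x3 = (1 - (2)·0.800 - (-4)·-1.018 - (1)·0.000) / (8) = -0.584
  x4 = (-2 - (2)·0.800 - (-1)·-1.018 - (3)·-0.584) / (7) = -0.409
Iteration 2:
  x1 = (4 - (2)·-1.018 - (-1)·-0.584 - (1)·-0.409) / (5) = 1.172
  x2 = (-8 - (4)·1.172 - (-1)·-0.584 - (-2)·-0.409) / (11) = -1.281
  x3 = (1 - (2)·1.172 - (-4)·-1.281 - (1)·-0.409) / (8) = -0.757
  x4 = (-2 - (2)·1.172 - (-1)·-1.281 - (3)·-0.757) / (7) = -0.479

(1.172, -1.281, -0.757, -0.479)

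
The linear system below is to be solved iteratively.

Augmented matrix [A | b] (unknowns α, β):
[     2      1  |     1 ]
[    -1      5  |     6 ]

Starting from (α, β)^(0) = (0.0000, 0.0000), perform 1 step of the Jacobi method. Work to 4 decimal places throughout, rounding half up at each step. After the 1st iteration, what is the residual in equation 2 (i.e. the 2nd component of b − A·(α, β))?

Iteration 1:
  α = (1 - (1)·0.0000) / (2) = 0.5000
  β = (6 - (-1)·0.0000) / (5) = 1.2000
Residual b − A·x = (-1.2000, 0.5000)

0.5000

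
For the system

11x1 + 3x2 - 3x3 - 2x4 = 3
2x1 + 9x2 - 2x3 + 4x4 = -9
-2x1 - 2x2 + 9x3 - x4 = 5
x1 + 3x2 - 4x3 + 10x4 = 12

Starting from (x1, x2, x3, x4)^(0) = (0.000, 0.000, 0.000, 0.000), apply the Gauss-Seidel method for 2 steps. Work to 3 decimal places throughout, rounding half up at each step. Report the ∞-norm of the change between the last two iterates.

0.799

Iteration 1:
  x1 = (3 - (3)·0.000 - (-3)·0.000 - (-2)·0.000) / (11) = 0.273
  x2 = (-9 - (2)·0.273 - (-2)·0.000 - (4)·0.000) / (9) = -1.061
  x3 = (5 - (-2)·0.273 - (-2)·-1.061 - (-1)·0.000) / (9) = 0.380
  x4 = (12 - (1)·0.273 - (3)·-1.061 - (-4)·0.380) / (10) = 1.643
Iteration 2:
  x1 = (3 - (3)·-1.061 - (-3)·0.380 - (-2)·1.643) / (11) = 0.964
  x2 = (-9 - (2)·0.964 - (-2)·0.380 - (4)·1.643) / (9) = -1.860
  x3 = (5 - (-2)·0.964 - (-2)·-1.860 - (-1)·1.643) / (9) = 0.539
  x4 = (12 - (1)·0.964 - (3)·-1.860 - (-4)·0.539) / (10) = 1.877
Change: (0.691, -0.799, 0.159, 0.234) → max |·| = 0.799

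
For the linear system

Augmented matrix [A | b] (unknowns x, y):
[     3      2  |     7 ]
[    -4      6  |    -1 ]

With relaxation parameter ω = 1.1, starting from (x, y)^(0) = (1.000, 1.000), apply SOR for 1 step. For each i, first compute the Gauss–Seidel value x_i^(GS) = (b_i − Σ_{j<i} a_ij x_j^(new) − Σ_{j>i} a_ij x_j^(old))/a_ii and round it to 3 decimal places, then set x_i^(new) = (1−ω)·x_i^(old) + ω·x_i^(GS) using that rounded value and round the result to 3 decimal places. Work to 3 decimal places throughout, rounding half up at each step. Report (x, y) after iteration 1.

(1.734, 0.988)

Iteration 1:
  x: GS value = (7 - (2)·1.000) / (3) = 1.667;  x ← (1−ω)·1.000 + ω·1.667 = 1.734
  y: GS value = (-1 - (-4)·1.734) / (6) = 0.989;  y ← (1−ω)·1.000 + ω·0.989 = 0.988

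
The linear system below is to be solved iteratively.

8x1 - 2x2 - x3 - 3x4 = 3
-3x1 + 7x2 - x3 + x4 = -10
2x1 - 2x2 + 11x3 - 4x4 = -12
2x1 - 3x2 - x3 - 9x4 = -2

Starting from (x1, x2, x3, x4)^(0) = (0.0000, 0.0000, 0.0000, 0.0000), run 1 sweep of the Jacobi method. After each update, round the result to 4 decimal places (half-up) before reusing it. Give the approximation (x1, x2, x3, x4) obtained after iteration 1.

Iteration 1:
  x1 = (3 - (-2)·0.0000 - (-1)·0.0000 - (-3)·0.0000) / (8) = 0.3750
  x2 = (-10 - (-3)·0.0000 - (-1)·0.0000 - (1)·0.0000) / (7) = -1.4286
  x3 = (-12 - (2)·0.0000 - (-2)·0.0000 - (-4)·0.0000) / (11) = -1.0909
  x4 = (-2 - (2)·0.0000 - (-3)·0.0000 - (-1)·0.0000) / (-9) = 0.2222

(0.3750, -1.4286, -1.0909, 0.2222)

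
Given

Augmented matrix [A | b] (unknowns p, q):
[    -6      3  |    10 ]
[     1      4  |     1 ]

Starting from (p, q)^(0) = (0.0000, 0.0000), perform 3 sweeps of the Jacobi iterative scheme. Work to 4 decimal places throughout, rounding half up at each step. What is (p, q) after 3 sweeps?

(-1.3333, 0.6354)

Iteration 1:
  p = (10 - (3)·0.0000) / (-6) = -1.6667
  q = (1 - (1)·0.0000) / (4) = 0.2500
Iteration 2:
  p = (10 - (3)·0.2500) / (-6) = -1.5417
  q = (1 - (1)·-1.6667) / (4) = 0.6667
Iteration 3:
  p = (10 - (3)·0.6667) / (-6) = -1.3333
  q = (1 - (1)·-1.5417) / (4) = 0.6354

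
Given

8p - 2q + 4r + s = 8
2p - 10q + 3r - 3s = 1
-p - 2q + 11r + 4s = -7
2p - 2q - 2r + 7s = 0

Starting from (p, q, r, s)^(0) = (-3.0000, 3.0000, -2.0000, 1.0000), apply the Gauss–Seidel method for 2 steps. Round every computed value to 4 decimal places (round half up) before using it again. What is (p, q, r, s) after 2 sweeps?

(1.4461, 0.2733, -0.0451, -0.3480)

Iteration 1:
  p = (8 - (-2)·3.0000 - (4)·-2.0000 - (1)·1.0000) / (8) = 2.6250
  q = (1 - (2)·2.6250 - (3)·-2.0000 - (-3)·1.0000) / (-10) = -0.4750
  r = (-7 - (-1)·2.6250 - (-2)·-0.4750 - (4)·1.0000) / (11) = -0.8477
  s = (0 - (2)·2.6250 - (-2)·-0.4750 - (-2)·-0.8477) / (7) = -1.1279
Iteration 2:
  p = (8 - (-2)·-0.4750 - (4)·-0.8477 - (1)·-1.1279) / (8) = 1.4461
  q = (1 - (2)·1.4461 - (3)·-0.8477 - (-3)·-1.1279) / (-10) = 0.2733
  r = (-7 - (-1)·1.4461 - (-2)·0.2733 - (4)·-1.1279) / (11) = -0.0451
  s = (0 - (2)·1.4461 - (-2)·0.2733 - (-2)·-0.0451) / (7) = -0.3480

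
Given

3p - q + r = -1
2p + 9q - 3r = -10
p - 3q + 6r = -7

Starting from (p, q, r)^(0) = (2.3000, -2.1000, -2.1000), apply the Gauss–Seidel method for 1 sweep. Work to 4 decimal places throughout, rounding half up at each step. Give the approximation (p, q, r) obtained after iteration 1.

(-0.3333, -1.7370, -1.9796)

Iteration 1:
  p = (-1 - (-1)·-2.1000 - (1)·-2.1000) / (3) = -0.3333
  q = (-10 - (2)·-0.3333 - (-3)·-2.1000) / (9) = -1.7370
  r = (-7 - (1)·-0.3333 - (-3)·-1.7370) / (6) = -1.9796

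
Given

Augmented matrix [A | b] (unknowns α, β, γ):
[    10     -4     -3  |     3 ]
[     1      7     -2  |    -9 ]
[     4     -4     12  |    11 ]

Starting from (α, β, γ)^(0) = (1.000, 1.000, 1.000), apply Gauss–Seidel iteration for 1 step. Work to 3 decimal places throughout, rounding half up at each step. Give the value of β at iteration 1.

-1.143

Iteration 1:
  α = (3 - (-4)·1.000 - (-3)·1.000) / (10) = 1.000
  β = (-9 - (1)·1.000 - (-2)·1.000) / (7) = -1.143
  γ = (11 - (4)·1.000 - (-4)·-1.143) / (12) = 0.202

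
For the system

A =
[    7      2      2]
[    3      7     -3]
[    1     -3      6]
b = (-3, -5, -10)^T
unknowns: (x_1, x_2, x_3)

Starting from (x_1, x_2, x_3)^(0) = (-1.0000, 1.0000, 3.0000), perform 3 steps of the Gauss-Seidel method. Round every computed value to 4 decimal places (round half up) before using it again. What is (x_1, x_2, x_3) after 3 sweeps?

Iteration 1:
  x_1 = (-3 - (2)·1.0000 - (2)·3.0000) / (7) = -1.5714
  x_2 = (-5 - (3)·-1.5714 - (-3)·3.0000) / (7) = 1.2449
  x_3 = (-10 - (1)·-1.5714 - (-3)·1.2449) / (6) = -0.7823
Iteration 2:
  x_1 = (-3 - (2)·1.2449 - (2)·-0.7823) / (7) = -0.5607
  x_2 = (-5 - (3)·-0.5607 - (-3)·-0.7823) / (7) = -0.8093
  x_3 = (-10 - (1)·-0.5607 - (-3)·-0.8093) / (6) = -1.9779
Iteration 3:
  x_1 = (-3 - (2)·-0.8093 - (2)·-1.9779) / (7) = 0.3678
  x_2 = (-5 - (3)·0.3678 - (-3)·-1.9779) / (7) = -1.7196
  x_3 = (-10 - (1)·0.3678 - (-3)·-1.7196) / (6) = -2.5878

(0.3678, -1.7196, -2.5878)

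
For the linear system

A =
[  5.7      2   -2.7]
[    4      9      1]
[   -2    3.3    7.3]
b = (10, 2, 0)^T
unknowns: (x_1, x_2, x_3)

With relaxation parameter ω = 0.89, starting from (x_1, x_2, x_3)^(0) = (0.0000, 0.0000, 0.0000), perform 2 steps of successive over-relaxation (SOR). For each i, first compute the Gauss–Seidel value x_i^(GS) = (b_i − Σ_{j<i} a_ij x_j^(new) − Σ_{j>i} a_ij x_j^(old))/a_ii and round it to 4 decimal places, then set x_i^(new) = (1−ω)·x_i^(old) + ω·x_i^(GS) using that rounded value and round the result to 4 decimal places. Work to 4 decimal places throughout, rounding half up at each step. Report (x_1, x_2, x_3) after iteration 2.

(2.0960, -0.7318, 0.8660)

Iteration 1:
  x_1: GS value = (10 - (2)·0.0000 - (-2.7)·0.0000) / (5.7) = 1.7544;  x_1 ← (1−ω)·0.0000 + ω·1.7544 = 1.5614
  x_2: GS value = (2 - (4)·1.5614 - (1)·0.0000) / (9) = -0.4717;  x_2 ← (1−ω)·0.0000 + ω·-0.4717 = -0.4198
  x_3: GS value = (0 - (-2)·1.5614 - (3.3)·-0.4198) / (7.3) = 0.6176;  x_3 ← (1−ω)·0.0000 + ω·0.6176 = 0.5497
Iteration 2:
  x_1: GS value = (10 - (2)·-0.4198 - (-2.7)·0.5497) / (5.7) = 2.1621;  x_1 ← (1−ω)·1.5614 + ω·2.1621 = 2.0960
  x_2: GS value = (2 - (4)·2.0960 - (1)·0.5497) / (9) = -0.7704;  x_2 ← (1−ω)·-0.4198 + ω·-0.7704 = -0.7318
  x_3: GS value = (0 - (-2)·2.0960 - (3.3)·-0.7318) / (7.3) = 0.9051;  x_3 ← (1−ω)·0.5497 + ω·0.9051 = 0.8660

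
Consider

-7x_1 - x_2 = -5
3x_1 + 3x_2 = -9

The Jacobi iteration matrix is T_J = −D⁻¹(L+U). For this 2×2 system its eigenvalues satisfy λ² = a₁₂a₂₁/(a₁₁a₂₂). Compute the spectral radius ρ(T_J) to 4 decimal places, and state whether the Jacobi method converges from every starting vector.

a₁₂a₂₁/(a₁₁a₂₂) = (-1)·(3) / ((-7)·(3)) = 0.142857
ρ = √|0.142857| = √0.142857 = 0.3780
ρ < 1, so Jacobi converges

0.3780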